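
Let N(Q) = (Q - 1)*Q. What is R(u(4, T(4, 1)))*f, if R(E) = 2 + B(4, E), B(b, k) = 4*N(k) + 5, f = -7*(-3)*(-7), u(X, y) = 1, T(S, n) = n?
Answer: -1029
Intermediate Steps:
N(Q) = Q*(-1 + Q) (N(Q) = (-1 + Q)*Q = Q*(-1 + Q))
f = -147 (f = 21*(-7) = -147)
B(b, k) = 5 + 4*k*(-1 + k) (B(b, k) = 4*(k*(-1 + k)) + 5 = 4*k*(-1 + k) + 5 = 5 + 4*k*(-1 + k))
R(E) = 7 + 4*E*(-1 + E) (R(E) = 2 + (5 + 4*E*(-1 + E)) = 7 + 4*E*(-1 + E))
R(u(4, T(4, 1)))*f = (7 + 4*1*(-1 + 1))*(-147) = (7 + 4*1*0)*(-147) = (7 + 0)*(-147) = 7*(-147) = -1029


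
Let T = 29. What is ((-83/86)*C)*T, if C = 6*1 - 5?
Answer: -2407/86 ≈ -27.988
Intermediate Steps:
C = 1 (C = 6 - 5 = 1)
((-83/86)*C)*T = (-83/86*1)*29 = (-83*1/86*1)*29 = -83/86*1*29 = -83/86*29 = -2407/86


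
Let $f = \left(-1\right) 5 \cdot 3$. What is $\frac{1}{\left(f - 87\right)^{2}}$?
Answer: $\frac{1}{10404} \approx 9.6117 \cdot 10^{-5}$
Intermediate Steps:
$f = -15$ ($f = \left(-5\right) 3 = -15$)
$\frac{1}{\left(f - 87\right)^{2}} = \frac{1}{\left(-15 - 87\right)^{2}} = \frac{1}{\left(-102\right)^{2}} = \frac{1}{10404}$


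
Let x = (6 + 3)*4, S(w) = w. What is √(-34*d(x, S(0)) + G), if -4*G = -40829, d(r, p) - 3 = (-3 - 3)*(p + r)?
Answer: 13*√413/2 ≈ 132.10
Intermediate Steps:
x = 36 (x = 9*4 = 36)
d(r, p) = 3 - 6*p - 6*r (d(r, p) = 3 + (-3 - 3)*(p + r) = 3 - 6*(p + r) = 3 + (-6*p - 6*r) = 3 - 6*p - 6*r)
G = 40829/4 (G = -¼*(-40829) = 40829/4 ≈ 10207.)
√(-34*d(x, S(0)) + G) = √(-34*(3 - 6*0 - 6*36) + 40829/4) = √(-34*(3 + 0 - 216) + 40829/4) = √(-34*(-213) + 40829/4) = √(7242 + 40829/4) = √(69797/4) = 13*√413/2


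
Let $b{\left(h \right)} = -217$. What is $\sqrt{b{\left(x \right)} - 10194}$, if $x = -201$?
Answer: $i \sqrt{10411} \approx 102.03 i$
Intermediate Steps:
$\sqrt{b{\left(x \right)} - 10194} = \sqrt{-217 - 10194} = \sqrt{-10411} = i \sqrt{10411}$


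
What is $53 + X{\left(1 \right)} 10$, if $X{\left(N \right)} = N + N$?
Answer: $73$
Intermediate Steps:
$X{\left(N \right)} = 2 N$
$53 + X{\left(1 \right)} 10 = 53 + 2 \cdot 1 \cdot 10 = 53 + 2 \cdot 10 = 53 + 20 = 73$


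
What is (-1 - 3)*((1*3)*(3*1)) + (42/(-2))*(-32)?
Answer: 636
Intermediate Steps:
(-1 - 3)*((1*3)*(3*1)) + (42/(-2))*(-32) = -12*3 + (42*(-½))*(-32) = -4*9 - 21*(-32) = -36 + 672 = 636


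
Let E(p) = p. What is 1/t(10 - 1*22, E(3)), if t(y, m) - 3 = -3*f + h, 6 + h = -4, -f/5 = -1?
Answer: -1/22 ≈ -0.045455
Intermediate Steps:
f = 5 (f = -5*(-1) = 5)
h = -10 (h = -6 - 4 = -10)
t(y, m) = -22 (t(y, m) = 3 + (-3*5 - 10) = 3 + (-15 - 10) = 3 - 25 = -22)
1/t(10 - 1*22, E(3)) = 1/(-22) = -1/22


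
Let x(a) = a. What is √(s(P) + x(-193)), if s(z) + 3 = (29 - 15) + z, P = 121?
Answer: I*√61 ≈ 7.8102*I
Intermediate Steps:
s(z) = 11 + z (s(z) = -3 + ((29 - 15) + z) = -3 + (14 + z) = 11 + z)
√(s(P) + x(-193)) = √((11 + 121) - 193) = √(132 - 193) = √(-61) = I*√61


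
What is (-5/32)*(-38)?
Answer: 95/16 ≈ 5.9375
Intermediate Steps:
(-5/32)*(-38) = ((1/32)*(-5))*(-38) = -5/32*(-38) = 95/16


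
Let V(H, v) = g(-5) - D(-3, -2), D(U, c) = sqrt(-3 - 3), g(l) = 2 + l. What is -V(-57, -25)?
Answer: 3 + I*sqrt(6) ≈ 3.0 + 2.4495*I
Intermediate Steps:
D(U, c) = I*sqrt(6) (D(U, c) = sqrt(-6) = I*sqrt(6))
V(H, v) = -3 - I*sqrt(6) (V(H, v) = (2 - 5) - I*sqrt(6) = -3 - I*sqrt(6))
-V(-57, -25) = -(-3 - I*sqrt(6)) = 3 + I*sqrt(6)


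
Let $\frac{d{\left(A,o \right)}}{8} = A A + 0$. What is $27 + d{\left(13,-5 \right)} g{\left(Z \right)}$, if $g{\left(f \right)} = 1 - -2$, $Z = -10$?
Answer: $4083$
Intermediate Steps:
$d{\left(A,o \right)} = 8 A^{2}$ ($d{\left(A,o \right)} = 8 \left(A A + 0\right) = 8 \left(A^{2} + 0\right) = 8 A^{2}$)
$g{\left(f \right)} = 3$ ($g{\left(f \right)} = 1 + 2 = 3$)
$27 + d{\left(13,-5 \right)} g{\left(Z \right)} = 27 + 8 \cdot 13^{2} \cdot 3 = 27 + 8 \cdot 169 \cdot 3 = 27 + 1352 \cdot 3 = 27 + 4056 = 4083$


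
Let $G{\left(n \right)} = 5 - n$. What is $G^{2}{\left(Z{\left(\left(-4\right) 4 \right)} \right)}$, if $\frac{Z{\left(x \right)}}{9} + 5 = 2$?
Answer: $1024$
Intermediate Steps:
$Z{\left(x \right)} = -27$ ($Z{\left(x \right)} = -45 + 9 \cdot 2 = -45 + 18 = -27$)
$G^{2}{\left(Z{\left(\left(-4\right) 4 \right)} \right)} = \left(5 - -27\right)^{2} = \left(5 + 27\right)^{2} = 32^{2} = 1024$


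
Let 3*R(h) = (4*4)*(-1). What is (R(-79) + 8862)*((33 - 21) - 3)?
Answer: 79710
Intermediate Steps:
R(h) = -16/3 (R(h) = ((4*4)*(-1))/3 = (16*(-1))/3 = (⅓)*(-16) = -16/3)
(R(-79) + 8862)*((33 - 21) - 3) = (-16/3 + 8862)*((33 - 21) - 3) = 26570*(12 - 3)/3 = (26570/3)*9 = 79710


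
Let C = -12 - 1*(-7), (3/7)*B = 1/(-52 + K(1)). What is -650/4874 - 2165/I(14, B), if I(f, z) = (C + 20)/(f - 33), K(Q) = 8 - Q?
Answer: 20048224/7311 ≈ 2742.2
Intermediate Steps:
B = -7/135 (B = 7/(3*(-52 + (8 - 1*1))) = 7/(3*(-52 + (8 - 1))) = 7/(3*(-52 + 7)) = (7/3)/(-45) = (7/3)*(-1/45) = -7/135 ≈ -0.051852)
C = -5 (C = -12 + 7 = -5)
I(f, z) = 15/(-33 + f) (I(f, z) = (-5 + 20)/(f - 33) = 15/(-33 + f))
-650/4874 - 2165/I(14, B) = -650/4874 - 2165/(15/(-33 + 14)) = -650*1/4874 - 2165/(15/(-19)) = -325/2437 - 2165/(15*(-1/19)) = -325/2437 - 2165/(-15/19) = -325/2437 - 2165*(-19/15) = -325/2437 + 8227/3 = 20048224/7311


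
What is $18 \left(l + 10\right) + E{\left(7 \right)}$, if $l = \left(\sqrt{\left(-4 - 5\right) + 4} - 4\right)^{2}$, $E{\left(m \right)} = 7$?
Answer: $385 - 144 i \sqrt{5} \approx 385.0 - 321.99 i$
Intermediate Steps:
$l = \left(-4 + i \sqrt{5}\right)^{2}$ ($l = \left(\sqrt{\left(-4 - 5\right) + 4} - 4\right)^{2} = \left(\sqrt{-9 + 4} - 4\right)^{2} = \left(\sqrt{-5} - 4\right)^{2} = \left(i \sqrt{5} - 4\right)^{2} = \left(-4 + i \sqrt{5}\right)^{2} \approx 11.0 - 17.889 i$)
$18 \left(l + 10\right) + E{\left(7 \right)} = 18 \left(\left(4 - i \sqrt{5}\right)^{2} + 10\right) + 7 = 18 \left(10 + \left(4 - i \sqrt{5}\right)^{2}\right) + 7 = \left(180 + 18 \left(4 - i \sqrt{5}\right)^{2}\right) + 7 = 187 + 18 \left(4 - i \sqrt{5}\right)^{2}$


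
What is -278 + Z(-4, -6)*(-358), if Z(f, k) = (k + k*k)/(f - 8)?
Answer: 617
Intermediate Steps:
Z(f, k) = (k + k²)/(-8 + f)
-278 + Z(-4, -6)*(-358) = -278 - 6*(1 - 6)/(-8 - 4)*(-358) = -278 - 6*(-5)/(-12)*(-358) = -278 - 6*(-1/12)*(-5)*(-358) = -278 - 5/2*(-358) = -278 + 895 = 617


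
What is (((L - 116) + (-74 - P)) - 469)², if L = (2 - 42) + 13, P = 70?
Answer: 571536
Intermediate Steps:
L = -27 (L = -40 + 13 = -27)
(((L - 116) + (-74 - P)) - 469)² = (((-27 - 116) + (-74 - 1*70)) - 469)² = ((-143 + (-74 - 70)) - 469)² = ((-143 - 144) - 469)² = (-287 - 469)² = (-756)² = 571536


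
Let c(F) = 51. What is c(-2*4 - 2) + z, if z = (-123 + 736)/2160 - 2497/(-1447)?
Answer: 165682051/3125520 ≈ 53.009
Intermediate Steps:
z = 6280531/3125520 (z = 613*(1/2160) - 2497*(-1/1447) = 613/2160 + 2497/1447 = 6280531/3125520 ≈ 2.0094)
c(-2*4 - 2) + z = 51 + 6280531/3125520 = 165682051/3125520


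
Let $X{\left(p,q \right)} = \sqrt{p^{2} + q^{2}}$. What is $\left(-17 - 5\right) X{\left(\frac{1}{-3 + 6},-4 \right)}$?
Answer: $- \frac{22 \sqrt{145}}{3} \approx -88.305$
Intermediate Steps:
$\left(-17 - 5\right) X{\left(\frac{1}{-3 + 6},-4 \right)} = \left(-17 - 5\right) \sqrt{\left(\frac{1}{-3 + 6}\right)^{2} + \left(-4\right)^{2}} = - 22 \sqrt{\left(\frac{1}{3}\right)^{2} + 16} = - 22 \sqrt{\frac{1}{9} + 16} = - 22 \sqrt{\frac{145}{9}} = - 22 \frac{\sqrt{145}}{3} = - \frac{22 \sqrt{145}}{3}$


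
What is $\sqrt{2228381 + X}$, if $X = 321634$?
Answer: $3 \sqrt{283335} \approx 1596.9$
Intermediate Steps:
$\sqrt{2228381 + X} = \sqrt{2228381 + 321634} = \sqrt{2550015} = 3 \sqrt{283335}$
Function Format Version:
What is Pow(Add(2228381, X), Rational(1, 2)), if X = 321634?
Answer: Mul(3, Pow(283335, Rational(1, 2))) ≈ 1596.9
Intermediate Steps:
Pow(Add(2228381, X), Rational(1, 2)) = Pow(Add(2228381, 321634), Rational(1, 2)) = Pow(2550015, Rational(1, 2)) = Mul(3, Pow(283335, Rational(1, 2)))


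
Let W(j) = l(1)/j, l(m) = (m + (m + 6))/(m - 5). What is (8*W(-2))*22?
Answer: 176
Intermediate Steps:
l(m) = (6 + 2*m)/(-5 + m) (l(m) = (m + (6 + m))/(-5 + m) = (6 + 2*m)/(-5 + m))
W(j) = -2/j (W(j) = (2*(3 + 1)/(-5 + 1))/j = (2*4/(-4))/j = (2*(-¼)*4)/j = -2/j)
(8*W(-2))*22 = (8*(-2/(-2)))*22 = (8*(-2*(-½)))*22 = (8*1)*22 = 8*22 = 176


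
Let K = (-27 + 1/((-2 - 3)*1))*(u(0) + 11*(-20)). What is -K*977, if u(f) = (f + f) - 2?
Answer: -29497584/5 ≈ -5.8995e+6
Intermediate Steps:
u(f) = -2 + 2*f (u(f) = 2*f - 2 = -2 + 2*f)
K = 30192/5 (K = (-27 + 1/((-2 - 3)*1))*((-2 + 2*0) + 11*(-20)) = (-27 + 1/(-5*1))*((-2 + 0) - 220) = (-27 + 1/(-5))*(-2 - 220) = (-27 - ⅕)*(-222) = -136/5*(-222) = 30192/5 ≈ 6038.4)
-K*977 = -30192*977/5 = -1*29497584/5 = -29497584/5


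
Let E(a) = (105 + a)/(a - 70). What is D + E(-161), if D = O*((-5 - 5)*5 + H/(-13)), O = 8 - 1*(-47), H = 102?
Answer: -1364776/429 ≈ -3181.3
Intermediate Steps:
E(a) = (105 + a)/(-70 + a)
O = 55 (O = 8 + 47 = 55)
D = -41360/13 (D = 55*((-5 - 5)*5 + 102/(-13)) = 55*(-10*5 + 102*(-1/13)) = 55*(-50 - 102/13) = 55*(-752/13) = -41360/13 ≈ -3181.5)
D + E(-161) = -41360/13 + (105 - 161)/(-70 - 161) = -41360/13 - 56/(-231) = -41360/13 - 1/231*(-56) = -41360/13 + 8/33 = -1364776/429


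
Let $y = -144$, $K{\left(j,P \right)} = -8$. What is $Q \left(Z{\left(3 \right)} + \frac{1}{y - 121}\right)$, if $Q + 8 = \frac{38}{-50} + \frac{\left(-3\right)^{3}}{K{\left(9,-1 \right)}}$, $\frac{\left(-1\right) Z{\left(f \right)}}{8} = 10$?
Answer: $\frac{22833477}{53000} \approx 430.82$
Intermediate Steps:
$Z{\left(f \right)} = -80$ ($Z{\left(f \right)} = \left(-8\right) 10 = -80$)
$Q = - \frac{1077}{200}$ ($Q = -8 + \left(\frac{38}{-50} + \frac{\left(-3\right)^{3}}{-8}\right) = -8 + \left(38 \left(- \frac{1}{50}\right) - - \frac{27}{8}\right) = -8 + \left(- \frac{19}{25} + \frac{27}{8}\right) = -8 + \frac{523}{200} = - \frac{1077}{200} \approx -5.385$)
$Q \left(Z{\left(3 \right)} + \frac{1}{y - 121}\right) = - \frac{1077 \left(-80 + \frac{1}{-144 - 121}\right)}{200} = - \frac{1077 \left(-80 + \frac{1}{-265}\right)}{200} = - \frac{1077 \left(-80 - \frac{1}{265}\right)}{200} = \left(- \frac{1077}{200}\right) \left(- \frac{21201}{265}\right) = \frac{22833477}{53000}$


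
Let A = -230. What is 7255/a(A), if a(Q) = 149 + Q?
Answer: -7255/81 ≈ -89.568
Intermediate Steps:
7255/a(A) = 7255/(149 - 230) = 7255/(-81) = 7255*(-1/81) = -7255/81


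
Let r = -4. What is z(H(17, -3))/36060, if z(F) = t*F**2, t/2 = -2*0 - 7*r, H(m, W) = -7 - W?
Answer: 224/9015 ≈ 0.024847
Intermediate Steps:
t = 56 (t = 2*(-2*0 - 7*(-4)) = 2*(0 + 28) = 2*28 = 56)
z(F) = 56*F**2
z(H(17, -3))/36060 = (56*(-7 - 1*(-3))**2)/36060 = (56*(-7 + 3)**2)*(1/36060) = (56*(-4)**2)*(1/36060) = (56*16)*(1/36060) = 896*(1/36060) = 224/9015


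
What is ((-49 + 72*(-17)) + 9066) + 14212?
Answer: 22005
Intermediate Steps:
((-49 + 72*(-17)) + 9066) + 14212 = ((-49 - 1224) + 9066) + 14212 = (-1273 + 9066) + 14212 = 7793 + 14212 = 22005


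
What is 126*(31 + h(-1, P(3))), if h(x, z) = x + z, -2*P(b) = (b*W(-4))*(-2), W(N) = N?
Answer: 2268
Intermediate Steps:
P(b) = -4*b (P(b) = -b*(-4)*(-2)/2 = -(-4*b)*(-2)/2 = -4*b)
126*(31 + h(-1, P(3))) = 126*(31 + (-1 - 4*3)) = 126*(31 + (-1 - 12)) = 126*(31 - 13) = 126*18 = 2268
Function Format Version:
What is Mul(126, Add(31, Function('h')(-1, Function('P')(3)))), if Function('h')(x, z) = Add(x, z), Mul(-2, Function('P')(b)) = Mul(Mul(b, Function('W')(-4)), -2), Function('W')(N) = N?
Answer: 2268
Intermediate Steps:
Function('P')(b) = Mul(-4, b) (Function('P')(b) = Mul(Rational(-1, 2), Mul(Mul(b, -4), -2)) = Mul(Rational(-1, 2), Mul(Mul(-4, b), -2)) = Mul(Rational(-1, 2), Mul(8, b)) = Mul(-4, b))
Mul(126, Add(31, Function('h')(-1, Function('P')(3)))) = Mul(126, Add(31, Add(-1, Mul(-4, 3)))) = Mul(126, Add(31, Add(-1, -12))) = Mul(126, Add(31, -13)) = Mul(126, 18) = 2268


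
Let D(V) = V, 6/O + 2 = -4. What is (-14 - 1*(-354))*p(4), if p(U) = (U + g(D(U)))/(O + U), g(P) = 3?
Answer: 2380/3 ≈ 793.33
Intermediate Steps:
O = -1 (O = 6/(-2 - 4) = 6/(-6) = 6*(-⅙) = -1)
p(U) = (3 + U)/(-1 + U) (p(U) = (U + 3)/(-1 + U) = (3 + U)/(-1 + U))
(-14 - 1*(-354))*p(4) = (-14 - 1*(-354))*((3 + 4)/(-1 + 4)) = (-14 + 354)*(7/3) = 340*((⅓)*7) = 340*(7/3) = 2380/3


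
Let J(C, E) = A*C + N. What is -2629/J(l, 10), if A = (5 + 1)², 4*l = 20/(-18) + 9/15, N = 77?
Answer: -13145/362 ≈ -36.312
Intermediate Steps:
l = -23/180 (l = (20/(-18) + 9/15)/4 = (20*(-1/18) + 9*(1/15))/4 = (-10/9 + ⅗)/4 = (¼)*(-23/45) = -23/180 ≈ -0.12778)
A = 36 (A = 6² = 36)
J(C, E) = 77 + 36*C (J(C, E) = 36*C + 77 = 77 + 36*C)
-2629/J(l, 10) = -2629/(77 + 36*(-23/180)) = -2629/(77 - 23/5) = -2629/362/5 = -2629*5/362 = -13145/362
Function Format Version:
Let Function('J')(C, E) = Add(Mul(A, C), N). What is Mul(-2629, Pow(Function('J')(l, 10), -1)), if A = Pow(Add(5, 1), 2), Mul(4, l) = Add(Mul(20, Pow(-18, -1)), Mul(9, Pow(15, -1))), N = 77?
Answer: Rational(-13145, 362) ≈ -36.312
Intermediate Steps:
l = Rational(-23, 180) (l = Mul(Rational(1, 4), Add(Mul(20, Pow(-18, -1)), Mul(9, Pow(15, -1)))) = Mul(Rational(1, 4), Add(Mul(20, Rational(-1, 18)), Mul(9, Rational(1, 15)))) = Mul(Rational(1, 4), Add(Rational(-10, 9), Rational(3, 5))) = Mul(Rational(1, 4), Rational(-23, 45)) = Rational(-23, 180) ≈ -0.12778)
A = 36 (A = Pow(6, 2) = 36)
Function('J')(C, E) = Add(77, Mul(36, C)) (Function('J')(C, E) = Add(Mul(36, C), 77) = Add(77, Mul(36, C)))
Mul(-2629, Pow(Function('J')(l, 10), -1)) = Mul(-2629, Pow(Add(77, Mul(36, Rational(-23, 180))), -1)) = Mul(-2629, Pow(Add(77, Rational(-23, 5)), -1)) = Mul(-2629, Pow(Rational(362, 5), -1)) = Mul(-2629, Rational(5, 362)) = Rational(-13145, 362)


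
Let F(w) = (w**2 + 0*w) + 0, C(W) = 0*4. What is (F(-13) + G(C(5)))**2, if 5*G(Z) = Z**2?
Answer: 28561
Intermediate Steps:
C(W) = 0
F(w) = w**2 (F(w) = (w**2 + 0) + 0 = w**2 + 0 = w**2)
G(Z) = Z**2/5
(F(-13) + G(C(5)))**2 = ((-13)**2 + (1/5)*0**2)**2 = (169 + (1/5)*0)**2 = (169 + 0)**2 = 169**2 = 28561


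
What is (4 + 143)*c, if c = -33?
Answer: -4851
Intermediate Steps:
(4 + 143)*c = (4 + 143)*(-33) = 147*(-33) = -4851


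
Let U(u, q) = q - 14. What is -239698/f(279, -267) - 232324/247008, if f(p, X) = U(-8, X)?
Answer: 14785510135/17352312 ≈ 852.08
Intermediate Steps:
U(u, q) = -14 + q
f(p, X) = -14 + X
-239698/f(279, -267) - 232324/247008 = -239698/(-14 - 267) - 232324/247008 = -239698/(-281) - 232324*1/247008 = -239698*(-1/281) - 58081/61752 = 239698/281 - 58081/61752 = 14785510135/17352312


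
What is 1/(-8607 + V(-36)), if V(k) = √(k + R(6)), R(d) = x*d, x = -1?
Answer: -2869/24693497 - I*√42/74080491 ≈ -0.00011618 - 8.7482e-8*I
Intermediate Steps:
R(d) = -d
V(k) = √(-6 + k) (V(k) = √(k - 1*6) = √(k - 6) = √(-6 + k))
1/(-8607 + V(-36)) = 1/(-8607 + √(-6 - 36)) = 1/(-8607 + √(-42)) = 1/(-8607 + I*√42)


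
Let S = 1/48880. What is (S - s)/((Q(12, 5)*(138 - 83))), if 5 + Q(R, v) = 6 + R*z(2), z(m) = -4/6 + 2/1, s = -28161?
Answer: 1376509681/45702800 ≈ 30.119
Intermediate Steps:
z(m) = 4/3 (z(m) = -4*1/6 + 2*1 = -2/3 + 2 = 4/3)
Q(R, v) = 1 + 4*R/3 (Q(R, v) = -5 + (6 + R*(4/3)) = -5 + (6 + 4*R/3) = 1 + 4*R/3)
S = 1/48880 ≈ 2.0458e-5
(S - s)/((Q(12, 5)*(138 - 83))) = (1/48880 - 1*(-28161))/(((1 + (4/3)*12)*(138 - 83))) = (1/48880 + 28161)/(((1 + 16)*55)) = 1376509681/(48880*((17*55))) = (1376509681/48880)/935 = (1376509681/48880)*(1/935) = 1376509681/45702800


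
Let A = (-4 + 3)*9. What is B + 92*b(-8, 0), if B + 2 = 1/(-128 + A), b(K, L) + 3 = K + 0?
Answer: -138919/137 ≈ -1014.0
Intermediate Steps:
A = -9 (A = -1*9 = -9)
b(K, L) = -3 + K (b(K, L) = -3 + (K + 0) = -3 + K)
B = -275/137 (B = -2 + 1/(-128 - 9) = -2 + 1/(-137) = -2 - 1/137 = -275/137 ≈ -2.0073)
B + 92*b(-8, 0) = -275/137 + 92*(-3 - 8) = -275/137 + 92*(-11) = -275/137 - 1012 = -138919/137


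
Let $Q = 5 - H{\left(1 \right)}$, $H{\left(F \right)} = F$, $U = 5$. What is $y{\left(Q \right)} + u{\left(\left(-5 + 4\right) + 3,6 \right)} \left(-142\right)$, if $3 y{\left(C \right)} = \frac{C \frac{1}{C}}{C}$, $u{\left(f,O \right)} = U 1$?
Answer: $- \frac{8519}{12} \approx -709.92$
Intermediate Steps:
$Q = 4$ ($Q = 5 - 1 = 4$)
$u{\left(f,O \right)} = 5$ ($u{\left(f,O \right)} = 5 \cdot 1 = 5$)
$y{\left(C \right)} = \frac{1}{3 C}$ ($y{\left(C \right)} = \frac{\frac{C}{C} \frac{1}{C}}{3} = \frac{1 \frac{1}{C}}{3} = \frac{1}{3 C}$)
$y{\left(Q \right)} + u{\left(\left(-5 + 4\right) + 3,6 \right)} \left(-142\right) = \frac{1}{3 \cdot 4} + 5 \left(-142\right) = \frac{1}{3} \cdot \frac{1}{4} - 710 = \frac{1}{12} - 710 = - \frac{8519}{12}$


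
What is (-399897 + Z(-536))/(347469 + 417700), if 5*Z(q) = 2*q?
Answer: -2000557/3825845 ≈ -0.52291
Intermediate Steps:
Z(q) = 2*q/5 (Z(q) = (2*q)/5 = 2*q/5)
(-399897 + Z(-536))/(347469 + 417700) = (-399897 + (⅖)*(-536))/(347469 + 417700) = (-399897 - 1072/5)/765169 = -2000557/5*1/765169 = -2000557/3825845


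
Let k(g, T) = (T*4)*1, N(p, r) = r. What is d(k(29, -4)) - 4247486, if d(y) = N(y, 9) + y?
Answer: -4247493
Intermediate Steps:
k(g, T) = 4*T (k(g, T) = (4*T)*1 = 4*T)
d(y) = 9 + y
d(k(29, -4)) - 4247486 = (9 + 4*(-4)) - 4247486 = (9 - 16) - 4247486 = -7 - 4247486 = -4247493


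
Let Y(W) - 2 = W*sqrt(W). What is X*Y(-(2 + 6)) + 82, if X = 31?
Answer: 144 - 496*I*sqrt(2) ≈ 144.0 - 701.45*I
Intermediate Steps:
Y(W) = 2 + W**(3/2) (Y(W) = 2 + W*sqrt(W) = 2 + W**(3/2))
X*Y(-(2 + 6)) + 82 = 31*(2 + (-(2 + 6))**(3/2)) + 82 = 31*(2 + (-1*8)**(3/2)) + 82 = 31*(2 + (-8)**(3/2)) + 82 = 31*(2 - 16*I*sqrt(2)) + 82 = (62 - 496*I*sqrt(2)) + 82 = 144 - 496*I*sqrt(2)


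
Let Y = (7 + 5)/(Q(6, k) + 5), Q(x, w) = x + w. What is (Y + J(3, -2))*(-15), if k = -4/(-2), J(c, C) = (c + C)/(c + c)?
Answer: -425/26 ≈ -16.346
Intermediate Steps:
J(c, C) = (C + c)/(2*c) (J(c, C) = (C + c)/((2*c)) = (C + c)*(1/(2*c)) = (C + c)/(2*c))
k = 2 (k = -4*(-½) = 2)
Q(x, w) = w + x
Y = 12/13 (Y = (7 + 5)/((2 + 6) + 5) = 12/(8 + 5) = 12/13 ≈ 0.92308)
(Y + J(3, -2))*(-15) = (12/13 + (½)*(-2 + 3)/3)*(-15) = (12/13 + (½)*(⅓)*1)*(-15) = (12/13 + ⅙)*(-15) = (85/78)*(-15) = -425/26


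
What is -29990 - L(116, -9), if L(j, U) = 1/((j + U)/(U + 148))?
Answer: -3209069/107 ≈ -29991.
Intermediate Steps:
L(j, U) = (148 + U)/(U + j) (L(j, U) = 1/((U + j)/(148 + U)) = (148 + U)/(U + j))
-29990 - L(116, -9) = -29990 - (148 - 9)/(-9 + 116) = -29990 - 139/107 = -3209069/107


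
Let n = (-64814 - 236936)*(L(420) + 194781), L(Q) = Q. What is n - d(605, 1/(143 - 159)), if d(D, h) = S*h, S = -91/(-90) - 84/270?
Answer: -9424304279993/160 ≈ -5.8902e+10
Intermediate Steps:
n = -58901901750 (n = (-64814 - 236936)*(420 + 194781) = -301750*195201 = -58901901750)
S = 7/10 (S = -91*(-1/90) - 84*1/270 = 91/90 - 14/45 = 7/10 ≈ 0.70000)
d(D, h) = 7*h/10
n - d(605, 1/(143 - 159)) = -58901901750 - 7/(10*(143 - 159)) = -58901901750 - 7/(10*(-16)) = -58901901750 - 7*(-1)/(10*16) = -58901901750 - 1*(-7/160) = -58901901750 + 7/160 = -9424304279993/160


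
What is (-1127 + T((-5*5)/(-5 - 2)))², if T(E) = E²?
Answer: 2980941604/2401 ≈ 1.2415e+6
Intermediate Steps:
(-1127 + T((-5*5)/(-5 - 2)))² = (-1127 + ((-5*5)/(-5 - 2))²)² = (-1127 + (-25/(-7))²)² = (-1127 + (-25*(-⅐))²)² = (-1127 + (25/7)²)² = (-1127 + 625/49)² = (-54598/49)² = 2980941604/2401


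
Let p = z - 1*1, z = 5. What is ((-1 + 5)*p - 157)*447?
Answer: -63027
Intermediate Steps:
p = 4 (p = 5 - 1*1 = 5 - 1 = 4)
((-1 + 5)*p - 157)*447 = ((-1 + 5)*4 - 157)*447 = (4*4 - 157)*447 = (16 - 157)*447 = -141*447 = -63027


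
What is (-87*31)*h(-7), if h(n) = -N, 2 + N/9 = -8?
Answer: -242730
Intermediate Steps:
N = -90 (N = -18 + 9*(-8) = -18 - 72 = -90)
h(n) = 90 (h(n) = -1*(-90) = 90)
(-87*31)*h(-7) = -87*31*90 = -2697*90 = -242730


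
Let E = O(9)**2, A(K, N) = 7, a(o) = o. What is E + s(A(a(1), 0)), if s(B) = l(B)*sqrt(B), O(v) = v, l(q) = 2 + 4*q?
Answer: 81 + 30*sqrt(7) ≈ 160.37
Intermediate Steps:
E = 81 (E = 9**2 = 81)
s(B) = sqrt(B)*(2 + 4*B) (s(B) = (2 + 4*B)*sqrt(B) = sqrt(B)*(2 + 4*B))
E + s(A(a(1), 0)) = 81 + sqrt(7)*(2 + 4*7) = 81 + sqrt(7)*(2 + 28) = 81 + sqrt(7)*30 = 81 + 30*sqrt(7)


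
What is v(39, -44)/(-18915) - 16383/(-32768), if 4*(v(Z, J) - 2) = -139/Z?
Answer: 12084076139/24172462080 ≈ 0.49991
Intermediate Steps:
v(Z, J) = 2 - 139/(4*Z) (v(Z, J) = 2 + (-139/Z)/4 = 2 - 139/(4*Z))
v(39, -44)/(-18915) - 16383/(-32768) = (2 - 139/4/39)/(-18915) - 16383/(-32768) = (2 - 139/4*1/39)*(-1/18915) - 16383*(-1/32768) = (2 - 139/156)*(-1/18915) + 16383/32768 = (173/156)*(-1/18915) + 16383/32768 = -173/2950740 + 16383/32768 = 12084076139/24172462080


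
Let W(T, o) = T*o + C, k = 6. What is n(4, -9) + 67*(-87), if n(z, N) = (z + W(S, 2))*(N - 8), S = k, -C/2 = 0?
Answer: -6101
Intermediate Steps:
C = 0 (C = -2*0 = 0)
S = 6
W(T, o) = T*o (W(T, o) = T*o + 0 = T*o)
n(z, N) = (-8 + N)*(12 + z) (n(z, N) = (z + 6*2)*(N - 8) = (z + 12)*(-8 + N) = (12 + z)*(-8 + N) = (-8 + N)*(12 + z))
n(4, -9) + 67*(-87) = (-96 - 8*4 + 12*(-9) - 9*4) + 67*(-87) = (-96 - 32 - 108 - 36) - 5829 = -272 - 5829 = -6101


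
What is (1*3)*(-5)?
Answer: -15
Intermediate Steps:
(1*3)*(-5) = 3*(-5) = -15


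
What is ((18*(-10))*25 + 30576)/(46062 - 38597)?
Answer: 26076/7465 ≈ 3.4931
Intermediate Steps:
((18*(-10))*25 + 30576)/(46062 - 38597) = (-180*25 + 30576)/7465 = (-4500 + 30576)*(1/7465) = 26076*(1/7465) = 26076/7465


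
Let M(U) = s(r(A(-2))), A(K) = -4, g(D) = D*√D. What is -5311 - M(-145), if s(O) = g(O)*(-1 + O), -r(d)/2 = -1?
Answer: -5311 - 2*√2 ≈ -5313.8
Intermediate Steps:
g(D) = D^(3/2)
r(d) = 2 (r(d) = -2*(-1) = 2)
s(O) = O^(3/2)*(-1 + O)
M(U) = 2*√2 (M(U) = 2^(3/2)*(-1 + 2) = (2*√2)*1 = 2*√2)
-5311 - M(-145) = -5311 - 2*√2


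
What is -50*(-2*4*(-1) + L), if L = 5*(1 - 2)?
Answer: -150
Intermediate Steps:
L = -5 (L = 5*(-1) = -5)
-50*(-2*4*(-1) + L) = -50*(-2*4*(-1) - 5) = -50*(-8*(-1) - 5) = -50*(8 - 5) = -50*3 = -150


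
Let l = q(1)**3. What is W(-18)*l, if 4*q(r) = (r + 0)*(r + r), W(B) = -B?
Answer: 9/4 ≈ 2.2500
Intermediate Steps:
q(r) = r**2/2 (q(r) = ((r + 0)*(r + r))/4 = (r*(2*r))/4 = (2*r**2)/4 = r**2/2)
l = 1/8 (l = ((1/2)*1**2)**3 = ((1/2)*1)**3 = (1/2)**3 = 1/8 ≈ 0.12500)
W(-18)*l = -1*(-18)*(1/8) = 18*(1/8) = 9/4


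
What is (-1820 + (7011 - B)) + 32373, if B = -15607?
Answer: 53171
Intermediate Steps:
(-1820 + (7011 - B)) + 32373 = (-1820 + (7011 - 1*(-15607))) + 32373 = (-1820 + (7011 + 15607)) + 32373 = (-1820 + 22618) + 32373 = 20798 + 32373 = 53171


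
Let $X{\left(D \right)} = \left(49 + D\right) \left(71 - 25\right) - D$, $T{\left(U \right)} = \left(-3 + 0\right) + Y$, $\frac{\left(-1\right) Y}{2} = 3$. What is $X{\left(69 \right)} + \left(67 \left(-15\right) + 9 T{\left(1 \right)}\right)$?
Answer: $4273$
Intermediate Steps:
$Y = -6$ ($Y = \left(-2\right) 3 = -6$)
$T{\left(U \right)} = -9$ ($T{\left(U \right)} = \left(-3 + 0\right) - 6 = -3 - 6 = -9$)
$X{\left(D \right)} = 2254 + 45 D$ ($X{\left(D \right)} = \left(49 + D\right) 46 - D = \left(2254 + 46 D\right) - D = 2254 + 45 D$)
$X{\left(69 \right)} + \left(67 \left(-15\right) + 9 T{\left(1 \right)}\right) = \left(2254 + 45 \cdot 69\right) + \left(67 \left(-15\right) + 9 \left(-9\right)\right) = \left(2254 + 3105\right) - 1086 = 5359 - 1086 = 4273$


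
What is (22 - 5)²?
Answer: 289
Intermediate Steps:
(22 - 5)² = 17² = 289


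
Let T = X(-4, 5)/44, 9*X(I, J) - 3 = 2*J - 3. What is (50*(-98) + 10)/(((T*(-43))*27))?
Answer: 7172/43 ≈ 166.79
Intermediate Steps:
X(I, J) = 2*J/9 (X(I, J) = ⅓ + (2*J - 3)/9 = ⅓ + (-3 + 2*J)/9 = ⅓ + (-⅓ + 2*J/9) = 2*J/9)
T = 5/198 (T = ((2/9)*5)/44 = (10/9)*(1/44) = 5/198 ≈ 0.025253)
(50*(-98) + 10)/(((T*(-43))*27)) = (50*(-98) + 10)/((((5/198)*(-43))*27)) = (-4900 + 10)/((-215/198*27)) = -4890/(-645/22) = -4890*(-22/645) = 7172/43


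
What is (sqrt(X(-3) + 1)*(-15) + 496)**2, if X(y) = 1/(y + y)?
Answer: 492407/2 - 2480*sqrt(30) ≈ 2.3262e+5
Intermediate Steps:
X(y) = 1/(2*y)
(sqrt(X(-3) + 1)*(-15) + 496)**2 = (sqrt((1/2)/(-3) + 1)*(-15) + 496)**2 = (sqrt((1/2)*(-1/3) + 1)*(-15) + 496)**2 = (sqrt(-1/6 + 1)*(-15) + 496)**2 = (sqrt(5/6)*(-15) + 496)**2 = ((sqrt(30)/6)*(-15) + 496)**2 = (-5*sqrt(30)/2 + 496)**2 = (496 - 5*sqrt(30)/2)**2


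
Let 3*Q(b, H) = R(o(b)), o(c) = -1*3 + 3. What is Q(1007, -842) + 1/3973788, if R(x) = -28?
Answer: -37088687/3973788 ≈ -9.3333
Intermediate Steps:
o(c) = 0 (o(c) = -3 + 3 = 0)
Q(b, H) = -28/3 (Q(b, H) = (⅓)*(-28) = -28/3)
Q(1007, -842) + 1/3973788 = -28/3 + 1/3973788 = -37088687/3973788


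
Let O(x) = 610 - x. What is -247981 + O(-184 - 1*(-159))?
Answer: -247346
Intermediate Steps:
-247981 + O(-184 - 1*(-159)) = -247981 + (610 - (-184 - 1*(-159))) = -247981 + (610 - (-184 + 159)) = -247981 + (610 - 1*(-25)) = -247981 + (610 + 25) = -247981 + 635 = -247346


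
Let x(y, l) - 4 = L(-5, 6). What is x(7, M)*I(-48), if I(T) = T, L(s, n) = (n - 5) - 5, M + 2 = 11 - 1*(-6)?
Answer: 0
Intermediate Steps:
M = 15 (M = -2 + (11 - 1*(-6)) = -2 + (11 + 6) = -2 + 17 = 15)
L(s, n) = -10 + n (L(s, n) = (-5 + n) - 5 = -10 + n)
x(y, l) = 0 (x(y, l) = 4 + (-10 + 6) = 4 - 4 = 0)
x(7, M)*I(-48) = 0*(-48) = 0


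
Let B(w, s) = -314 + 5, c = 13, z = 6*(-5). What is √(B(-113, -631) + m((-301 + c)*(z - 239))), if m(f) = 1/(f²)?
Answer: 11*I*√15327193655/77472 ≈ 17.578*I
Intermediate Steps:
z = -30
B(w, s) = -309
m(f) = f⁻²
√(B(-113, -631) + m((-301 + c)*(z - 239))) = √(-309 + ((-301 + 13)*(-30 - 239))⁻²) = √(-309 + (-288*(-269))⁻²) = √(-309 + 77472⁻²) = √(-309 + 1/6001910784) = √(-1854590432255/6001910784) = 11*I*√15327193655/77472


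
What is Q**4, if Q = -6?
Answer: 1296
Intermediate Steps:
Q**4 = (-6)**4 = 1296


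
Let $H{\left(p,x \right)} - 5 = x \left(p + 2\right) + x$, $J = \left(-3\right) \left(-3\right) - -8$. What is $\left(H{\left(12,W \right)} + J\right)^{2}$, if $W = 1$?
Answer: $1369$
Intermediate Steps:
$J = 17$ ($J = 9 + 8 = 17$)
$H{\left(p,x \right)} = 5 + x + x \left(2 + p\right)$ ($H{\left(p,x \right)} = 5 + \left(x \left(p + 2\right) + x\right) = 5 + \left(x \left(2 + p\right) + x\right) = 5 + \left(x + x \left(2 + p\right)\right) = 5 + x + x \left(2 + p\right)$)
$\left(H{\left(12,W \right)} + J\right)^{2} = \left(\left(5 + 3 \cdot 1 + 12 \cdot 1\right) + 17\right)^{2} = \left(\left(5 + 3 + 12\right) + 17\right)^{2} = \left(20 + 17\right)^{2} = 37^{2} = 1369$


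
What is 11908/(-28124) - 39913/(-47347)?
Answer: 139676284/332896757 ≈ 0.41958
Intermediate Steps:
11908/(-28124) - 39913/(-47347) = 11908*(-1/28124) - 39913*(-1/47347) = -2977/7031 + 39913/47347 = 139676284/332896757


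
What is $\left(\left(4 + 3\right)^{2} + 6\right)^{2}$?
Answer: $3025$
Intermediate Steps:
$\left(\left(4 + 3\right)^{2} + 6\right)^{2} = \left(7^{2} + 6\right)^{2} = \left(49 + 6\right)^{2} = 55^{2} = 3025$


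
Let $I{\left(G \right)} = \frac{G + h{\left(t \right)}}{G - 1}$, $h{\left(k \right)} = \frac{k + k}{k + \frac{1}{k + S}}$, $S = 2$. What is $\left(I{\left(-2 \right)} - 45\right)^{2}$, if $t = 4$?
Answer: $\frac{11377129}{5625} \approx 2022.6$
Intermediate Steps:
$h{\left(k \right)} = \frac{2 k}{k + \frac{1}{2 + k}}$ ($h{\left(k \right)} = \frac{k + k}{k + \frac{1}{k + 2}} = \frac{2 k}{k + \frac{1}{2 + k}}$)
$I{\left(G \right)} = \frac{\frac{48}{25} + G}{-1 + G}$ ($I{\left(G \right)} = \frac{G + 2 \cdot 4 \frac{1}{1 + 4^{2} + 2 \cdot 4} \left(2 + 4\right)}{G - 1} = \frac{G + 2 \cdot 4 \frac{1}{1 + 16 + 8} \cdot 6}{-1 + G} = \frac{G + 2 \cdot 4 \cdot \frac{1}{25} \cdot 6}{-1 + G} = \frac{G + \frac{48}{25}}{-1 + G} = \frac{\frac{48}{25} + G}{-1 + G}$)
$\left(I{\left(-2 \right)} - 45\right)^{2} = \left(\frac{\frac{48}{25} - 2}{-1 - 2} - 45\right)^{2} = \left(\frac{1}{-3} \left(- \frac{2}{25}\right) - 45\right)^{2} = \left(\left(- \frac{1}{3}\right) \left(- \frac{2}{25}\right) - 45\right)^{2} = \left(\frac{2}{75} - 45\right)^{2} = \left(- \frac{3373}{75}\right)^{2} = \frac{11377129}{5625}$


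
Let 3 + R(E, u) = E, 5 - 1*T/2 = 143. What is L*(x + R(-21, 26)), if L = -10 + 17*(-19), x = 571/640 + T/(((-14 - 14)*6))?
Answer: 32022279/4480 ≈ 7147.8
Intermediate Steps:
T = -276 (T = 10 - 2*143 = 10 - 286 = -276)
R(E, u) = -3 + E
x = 11357/4480 (x = 571/640 - 276*1/(6*(-14 - 14)) = 571*(1/640) - 276/((-28*6)) = 571/640 - 276/(-168) = 571/640 - 276*(-1/168) = 571/640 + 23/14 = 11357/4480 ≈ 2.5350)
L = -333 (L = -10 - 323 = -333)
L*(x + R(-21, 26)) = -333*(11357/4480 + (-3 - 21)) = -333*(11357/4480 - 24) = -333*(-96163/4480) = 32022279/4480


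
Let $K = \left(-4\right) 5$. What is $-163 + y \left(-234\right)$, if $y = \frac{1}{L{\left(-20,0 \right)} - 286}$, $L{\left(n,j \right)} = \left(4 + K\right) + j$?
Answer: $- \frac{24496}{151} \approx -162.23$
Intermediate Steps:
$K = -20$
$L{\left(n,j \right)} = -16 + j$ ($L{\left(n,j \right)} = \left(4 - 20\right) + j = -16 + j$)
$y = - \frac{1}{302}$ ($y = \frac{1}{\left(-16 + 0\right) - 286} = \frac{1}{-16 - 286} = \frac{1}{-302} = - \frac{1}{302} \approx -0.0033113$)
$-163 + y \left(-234\right) = -163 - - \frac{117}{151} = -163 + \frac{117}{151} = - \frac{24496}{151}$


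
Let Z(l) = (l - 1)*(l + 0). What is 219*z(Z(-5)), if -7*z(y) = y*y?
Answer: -197100/7 ≈ -28157.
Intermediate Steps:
Z(l) = l*(-1 + l) (Z(l) = (-1 + l)*l = l*(-1 + l))
z(y) = -y²/7 (z(y) = -y*y/7 = -y²/7)
219*z(Z(-5)) = 219*(-25*(-1 - 5)²/7) = 219*(-(-5*(-6))²/7) = 219*(-⅐*30²) = 219*(-⅐*900) = 219*(-900/7) = -197100/7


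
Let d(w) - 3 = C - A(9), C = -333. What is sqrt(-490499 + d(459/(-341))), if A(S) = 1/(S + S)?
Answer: I*sqrt(17669846)/6 ≈ 700.59*I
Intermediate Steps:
A(S) = 1/(2*S)
d(w) = -5941/18 (d(w) = 3 + (-333 - 1/(2*9)) = 3 + (-333 - 1*1/18) = 3 + (-333 - 1/18) = 3 - 5995/18 = -5941/18)
sqrt(-490499 + d(459/(-341))) = sqrt(-490499 - 5941/18) = sqrt(-8834923/18) = I*sqrt(17669846)/6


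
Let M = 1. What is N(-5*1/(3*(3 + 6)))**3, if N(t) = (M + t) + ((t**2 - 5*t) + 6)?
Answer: 182091437632/387420489 ≈ 470.01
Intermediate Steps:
N(t) = 7 + t**2 - 4*t (N(t) = (1 + t) + ((t**2 - 5*t) + 6) = (1 + t) + (6 + t**2 - 5*t) = 7 + t**2 - 4*t)
N(-5*1/(3*(3 + 6)))**3 = (7 + (-5*1/(3*(3 + 6)))**2 - (-20)/((3 + 6)*3))**3 = (7 + (-5/(9*3))**2 - (-20)/(9*3))**3 = (7 + (-5/27)**2 - (-20)/27)**3 = (7 + (-5*1/27)**2 - (-20)/27)**3 = (7 + (-5/27)**2 - 4*(-5/27))**3 = (7 + 25/729 + 20/27)**3 = (5668/729)**3 = 182091437632/387420489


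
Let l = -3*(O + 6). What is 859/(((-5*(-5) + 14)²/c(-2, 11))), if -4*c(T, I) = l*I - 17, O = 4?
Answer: 298073/6084 ≈ 48.993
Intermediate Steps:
l = -30 (l = -3*(4 + 6) = -3*10 = -30)
c(T, I) = 17/4 + 15*I/2 (c(T, I) = -(-30*I - 17)/4 = -(-17 - 30*I)/4 = 17/4 + 15*I/2)
859/(((-5*(-5) + 14)²/c(-2, 11))) = 859/(((-5*(-5) + 14)²/(17/4 + (15/2)*11))) = 859/(((25 + 14)²/(17/4 + 165/2))) = 859/((39²/(347/4))) = 859/((1521*(4/347))) = 859/(6084/347) = 859*(347/6084) = 298073/6084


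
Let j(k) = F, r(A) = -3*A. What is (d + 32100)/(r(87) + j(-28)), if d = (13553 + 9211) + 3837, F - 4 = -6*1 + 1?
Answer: -58701/262 ≈ -224.05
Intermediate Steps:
F = -1 (F = 4 + (-6*1 + 1) = 4 + (-6 + 1) = 4 - 5 = -1)
j(k) = -1
d = 26601 (d = 22764 + 3837 = 26601)
(d + 32100)/(r(87) + j(-28)) = (26601 + 32100)/(-3*87 - 1) = 58701/(-261 - 1) = 58701/(-262) = 58701*(-1/262) = -58701/262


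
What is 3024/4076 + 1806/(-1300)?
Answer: -428757/662350 ≈ -0.64733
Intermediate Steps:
3024/4076 + 1806/(-1300) = 3024*(1/4076) + 1806*(-1/1300) = 756/1019 - 903/650 = -428757/662350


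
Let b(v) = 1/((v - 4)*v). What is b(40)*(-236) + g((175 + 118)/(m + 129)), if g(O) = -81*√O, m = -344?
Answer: -59/360 - 81*I*√62995/215 ≈ -0.16389 - 94.558*I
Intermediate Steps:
b(v) = 1/(v*(-4 + v)) (b(v) = 1/((-4 + v)*v) = 1/(v*(-4 + v)))
b(40)*(-236) + g((175 + 118)/(m + 129)) = (1/(40*(-4 + 40)))*(-236) - 81*√(175 + 118)*(I*√215/215) = ((1/40)/36)*(-236) - 81*√293*(I*√215/215) = ((1/40)*(1/36))*(-236) - 81*I*√62995/215 = (1/1440)*(-236) - 81*I*√62995/215 = -59/360 - 81*I*√62995/215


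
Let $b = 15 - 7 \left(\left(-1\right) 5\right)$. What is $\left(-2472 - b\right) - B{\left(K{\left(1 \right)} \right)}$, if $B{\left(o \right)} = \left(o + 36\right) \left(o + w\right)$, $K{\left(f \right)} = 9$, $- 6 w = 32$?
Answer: $-2687$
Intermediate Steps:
$w = - \frac{16}{3}$ ($w = \left(- \frac{1}{6}\right) 32 = - \frac{16}{3} \approx -5.3333$)
$b = 50$ ($b = 15 - -35 = 15 + 35 = 50$)
$B{\left(o \right)} = \left(36 + o\right) \left(- \frac{16}{3} + o\right)$ ($B{\left(o \right)} = \left(o + 36\right) \left(o - \frac{16}{3}\right) = \left(36 + o\right) \left(- \frac{16}{3} + o\right)$)
$\left(-2472 - b\right) - B{\left(K{\left(1 \right)} \right)} = \left(-2472 - 50\right) - \left(-192 + 9^{2} + \frac{92}{3} \cdot 9\right) = \left(-2472 - 50\right) - \left(-192 + 81 + 276\right) = -2522 - 165 = -2687$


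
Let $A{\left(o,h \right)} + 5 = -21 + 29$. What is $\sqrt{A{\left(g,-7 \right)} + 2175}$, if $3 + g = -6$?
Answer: $33 \sqrt{2} \approx 46.669$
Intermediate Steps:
$g = -9$ ($g = -3 - 6 = -9$)
$A{\left(o,h \right)} = 3$ ($A{\left(o,h \right)} = -5 + \left(-21 + 29\right) = -5 + 8 = 3$)
$\sqrt{A{\left(g,-7 \right)} + 2175} = \sqrt{3 + 2175} = \sqrt{2178} = 33 \sqrt{2}$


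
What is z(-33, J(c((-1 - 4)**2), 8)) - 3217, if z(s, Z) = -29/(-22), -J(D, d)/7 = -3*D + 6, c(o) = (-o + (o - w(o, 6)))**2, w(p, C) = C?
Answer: -70745/22 ≈ -3215.7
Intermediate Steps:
c(o) = 36 (c(o) = (-o + (o - 1*6))**2 = (-o + (o - 6))**2 = (-o + (-6 + o))**2 = (-6)**2 = 36)
J(D, d) = -42 + 21*D (J(D, d) = -7*(-3*D + 6) = -7*(6 - 3*D) = -42 + 21*D)
z(s, Z) = 29/22 (z(s, Z) = -29*(-1/22) = 29/22)
z(-33, J(c((-1 - 4)**2), 8)) - 3217 = 29/22 - 3217 = -70745/22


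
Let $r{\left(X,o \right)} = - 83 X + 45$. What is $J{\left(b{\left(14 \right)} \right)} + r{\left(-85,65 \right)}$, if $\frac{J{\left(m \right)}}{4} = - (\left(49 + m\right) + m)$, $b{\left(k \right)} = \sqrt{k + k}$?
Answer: $6904 - 16 \sqrt{7} \approx 6861.7$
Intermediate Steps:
$r{\left(X,o \right)} = 45 - 83 X$
$b{\left(k \right)} = \sqrt{2} \sqrt{k}$ ($b{\left(k \right)} = \sqrt{2 k} = \sqrt{2} \sqrt{k}$)
$J{\left(m \right)} = -196 - 8 m$ ($J{\left(m \right)} = 4 \left(- (\left(49 + m\right) + m)\right) = 4 \left(- (49 + 2 m)\right) = 4 \left(-49 - 2 m\right) = -196 - 8 m$)
$J{\left(b{\left(14 \right)} \right)} + r{\left(-85,65 \right)} = \left(-196 - 8 \sqrt{2} \sqrt{14}\right) + \left(45 - -7055\right) = \left(-196 - 8 \cdot 2 \sqrt{7}\right) + \left(45 + 7055\right) = \left(-196 - 16 \sqrt{7}\right) + 7100 = 6904 - 16 \sqrt{7}$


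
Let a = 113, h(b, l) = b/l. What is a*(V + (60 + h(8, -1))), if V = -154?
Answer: -11526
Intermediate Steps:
a*(V + (60 + h(8, -1))) = 113*(-154 + (60 + 8/(-1))) = 113*(-154 + (60 + 8*(-1))) = 113*(-154 + (60 - 8)) = 113*(-154 + 52) = 113*(-102) = -11526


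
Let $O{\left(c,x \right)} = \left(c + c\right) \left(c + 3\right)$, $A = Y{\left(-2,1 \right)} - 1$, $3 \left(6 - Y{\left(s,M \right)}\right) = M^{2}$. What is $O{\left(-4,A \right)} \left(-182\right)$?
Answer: $-1456$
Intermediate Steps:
$Y{\left(s,M \right)} = 6 - \frac{M^{2}}{3}$
$A = \frac{14}{3}$ ($A = \left(6 - \frac{1^{2}}{3}\right) - 1 = \left(6 - \frac{1}{3}\right) - 1 = \frac{17}{3} - 1 = \frac{14}{3} \approx 4.6667$)
$O{\left(c,x \right)} = 2 c \left(3 + c\right)$
$O{\left(-4,A \right)} \left(-182\right) = 2 \left(-4\right) \left(3 - 4\right) \left(-182\right) = 2 \left(-4\right) \left(-1\right) \left(-182\right) = 8 \left(-182\right) = -1456$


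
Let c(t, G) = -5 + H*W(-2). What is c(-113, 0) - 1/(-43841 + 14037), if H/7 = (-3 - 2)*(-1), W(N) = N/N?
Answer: 894121/29804 ≈ 30.000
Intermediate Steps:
W(N) = 1
H = 35 (H = 7*((-3 - 2)*(-1)) = 7*(-5*(-1)) = 7*5 = 35)
c(t, G) = 30 (c(t, G) = -5 + 35*1 = -5 + 35 = 30)
c(-113, 0) - 1/(-43841 + 14037) = 30 - 1/(-43841 + 14037) = 30 - 1/(-29804) = 30 - 1*(-1/29804) = 30 + 1/29804 = 894121/29804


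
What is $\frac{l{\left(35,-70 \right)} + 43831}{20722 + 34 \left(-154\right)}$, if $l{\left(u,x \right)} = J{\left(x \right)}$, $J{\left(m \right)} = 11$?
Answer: $\frac{7307}{2581} \approx 2.8311$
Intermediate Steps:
$l{\left(u,x \right)} = 11$
$\frac{l{\left(35,-70 \right)} + 43831}{20722 + 34 \left(-154\right)} = \frac{11 + 43831}{20722 + 34 \left(-154\right)} = \frac{43842}{20722 - 5236} = \frac{43842}{15486} = 43842 \cdot \frac{1}{15486} = \frac{7307}{2581}$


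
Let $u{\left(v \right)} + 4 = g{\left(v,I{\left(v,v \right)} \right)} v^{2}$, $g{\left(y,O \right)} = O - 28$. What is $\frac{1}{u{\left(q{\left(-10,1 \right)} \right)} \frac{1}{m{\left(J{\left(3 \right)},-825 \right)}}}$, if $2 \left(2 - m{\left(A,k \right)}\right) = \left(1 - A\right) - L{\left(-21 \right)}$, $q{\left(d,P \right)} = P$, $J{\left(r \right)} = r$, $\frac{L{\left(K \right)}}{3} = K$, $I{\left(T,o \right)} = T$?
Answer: $\frac{57}{62} \approx 0.91935$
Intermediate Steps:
$g{\left(y,O \right)} = -28 + O$
$L{\left(K \right)} = 3 K$
$m{\left(A,k \right)} = -30 + \frac{A}{2}$ ($m{\left(A,k \right)} = 2 - \frac{\left(1 - A\right) - 3 \left(-21\right)}{2} = 2 - \frac{\left(1 - A\right) - -63}{2} = 2 - \frac{\left(1 - A\right) + 63}{2} = 2 - \frac{64 - A}{2} = 2 + \left(-32 + \frac{A}{2}\right) = -30 + \frac{A}{2}$)
$u{\left(v \right)} = -4 + v^{2} \left(-28 + v\right)$ ($u{\left(v \right)} = -4 + \left(-28 + v\right) v^{2} = -4 + v^{2} \left(-28 + v\right)$)
$\frac{1}{u{\left(q{\left(-10,1 \right)} \right)} \frac{1}{m{\left(J{\left(3 \right)},-825 \right)}}} = \frac{1}{\left(-4 + 1^{2} \left(-28 + 1\right)\right) \frac{1}{-30 + \frac{1}{2} \cdot 3}} = \frac{1}{\left(-4 + 1 \left(-27\right)\right) \frac{1}{-30 + \frac{3}{2}}} = \frac{1}{\left(-4 - 27\right) \frac{1}{- \frac{57}{2}}} = \frac{1}{\left(-31\right) \left(- \frac{2}{57}\right)} = \frac{1}{\frac{62}{57}} = \frac{57}{62}$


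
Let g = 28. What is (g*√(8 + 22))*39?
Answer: 1092*√30 ≈ 5981.1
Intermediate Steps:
(g*√(8 + 22))*39 = (28*√(8 + 22))*39 = (28*√30)*39 = 1092*√30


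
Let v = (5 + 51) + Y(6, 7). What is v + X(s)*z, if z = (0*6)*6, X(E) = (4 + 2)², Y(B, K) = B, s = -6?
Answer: 62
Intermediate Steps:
X(E) = 36 (X(E) = 6² = 36)
z = 0 (z = 0*6 = 0)
v = 62 (v = (5 + 51) + 6 = 56 + 6 = 62)
v + X(s)*z = 62 + 36*0 = 62 + 0 = 62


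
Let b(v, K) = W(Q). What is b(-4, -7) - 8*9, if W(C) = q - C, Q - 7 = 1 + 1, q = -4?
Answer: -85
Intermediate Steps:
Q = 9 (Q = 7 + (1 + 1) = 7 + 2 = 9)
W(C) = -4 - C
b(v, K) = -13 (b(v, K) = -4 - 1*9 = -4 - 9 = -13)
b(-4, -7) - 8*9 = -13 - 8*9 = -13 - 72 = -85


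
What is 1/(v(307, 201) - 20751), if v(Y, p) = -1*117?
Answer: -1/20868 ≈ -4.7920e-5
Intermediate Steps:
v(Y, p) = -117
1/(v(307, 201) - 20751) = 1/(-117 - 20751) = 1/(-20868) = -1/20868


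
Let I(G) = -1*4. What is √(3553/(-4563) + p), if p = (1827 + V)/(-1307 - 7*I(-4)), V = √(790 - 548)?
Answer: √(-49423967256 - 192590541*√2)/149643 ≈ 1.4897*I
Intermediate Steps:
I(G) = -4
V = 11*√2 (V = √242 = 11*√2 ≈ 15.556)
p = -1827/1279 - 11*√2/1279 (p = (1827 + 11*√2)/(-1307 - 7*(-4)) = (1827 + 11*√2)/(-1307 + 28) = (1827 + 11*√2)/(-1279) = (1827 + 11*√2)*(-1/1279) = -1827/1279 - 11*√2/1279 ≈ -1.4406)
√(3553/(-4563) + p) = √(3553/(-4563) + (-1827/1279 - 11*√2/1279)) = √(3553*(-1/4563) + (-1827/1279 - 11*√2/1279)) = √(-3553/4563 + (-1827/1279 - 11*√2/1279)) = √(-12880888/5836077 - 11*√2/1279)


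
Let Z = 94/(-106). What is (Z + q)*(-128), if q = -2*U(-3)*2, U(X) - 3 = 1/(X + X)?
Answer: 248704/159 ≈ 1564.2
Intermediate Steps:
U(X) = 3 + 1/(2*X) (U(X) = 3 + 1/(X + X) = 3 + 1/(2*X))
Z = -47/53 (Z = 94*(-1/106) = -47/53 ≈ -0.88679)
q = -34/3 (q = -2*(3 + (½)/(-3))*2 = -2*(3 + (½)*(-⅓))*2 = -2*(3 - ⅙)*2 = -2*17/6*2 = -17/3*2 = -34/3 ≈ -11.333)
(Z + q)*(-128) = (-47/53 - 34/3)*(-128) = -1943/159*(-128) = 248704/159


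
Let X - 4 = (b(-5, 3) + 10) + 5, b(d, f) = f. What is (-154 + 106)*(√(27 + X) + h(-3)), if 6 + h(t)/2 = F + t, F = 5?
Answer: 48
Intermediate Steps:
X = 22 (X = 4 + ((3 + 10) + 5) = 4 + (13 + 5) = 4 + 18 = 22)
h(t) = -2 + 2*t (h(t) = -12 + 2*(5 + t) = -12 + (10 + 2*t) = -2 + 2*t)
(-154 + 106)*(√(27 + X) + h(-3)) = (-154 + 106)*(√(27 + 22) + (-2 + 2*(-3))) = -48*(√49 + (-2 - 6)) = -48*(7 - 8) = -48*(-1) = 48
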